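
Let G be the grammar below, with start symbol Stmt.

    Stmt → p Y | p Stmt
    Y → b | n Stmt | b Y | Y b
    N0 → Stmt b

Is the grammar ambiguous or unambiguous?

Ambiguous

Witness: p b b

Derivation 1: Stmt ⇒ p Y ⇒ p b Y ⇒ p b b
Derivation 2: Stmt ⇒ p Y ⇒ p Y b ⇒ p b b

Two distinct leftmost derivations for the same string.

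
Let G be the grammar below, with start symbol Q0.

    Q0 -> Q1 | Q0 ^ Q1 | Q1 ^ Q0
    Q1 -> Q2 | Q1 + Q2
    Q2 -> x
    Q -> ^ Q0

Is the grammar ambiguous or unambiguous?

Ambiguous

Witness: x ^ x

Derivation 1: Q0 ⇒ Q0 ^ Q1 ⇒ Q1 ^ Q1 ⇒ Q2 ^ Q1 ⇒ x ^ Q1 ⇒ x ^ Q2 ⇒ x ^ x
Derivation 2: Q0 ⇒ Q1 ^ Q0 ⇒ Q2 ^ Q0 ⇒ x ^ Q0 ⇒ x ^ Q1 ⇒ x ^ Q2 ⇒ x ^ x

Two distinct leftmost derivations for the same string.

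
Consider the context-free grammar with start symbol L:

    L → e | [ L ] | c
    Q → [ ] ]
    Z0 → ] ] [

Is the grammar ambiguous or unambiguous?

Only L is reachable from L; ignoring the rest: L(L) is { openⁿ atom closeⁿ : n ≥ 0 }. The bracket depth fixes n, and the derivation is forced at every step.

Unambiguous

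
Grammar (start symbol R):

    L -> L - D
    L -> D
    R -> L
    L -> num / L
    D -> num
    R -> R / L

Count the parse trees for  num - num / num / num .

2

Parse trees for num - num / num / num:
  [R [R [L [L [D num]] - [D num]]] / [L num / [L [D num]]]]
  [R [R [R [L [L [D num]] - [D num]]] / [L [D num]]] / [L [D num]]]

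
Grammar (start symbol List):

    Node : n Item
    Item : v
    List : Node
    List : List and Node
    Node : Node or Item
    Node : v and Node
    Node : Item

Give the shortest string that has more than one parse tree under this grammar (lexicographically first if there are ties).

length 1: no string has ≥2 trees
length 2: no string has ≥2 trees
length 3: v and v has 2 parse trees

Two derivations of v and v:
  List ⇒ Node ⇒ v and Node ⇒ v and Item ⇒ v and v
  List ⇒ List and Node ⇒ Node and Node ⇒ Item and Node ⇒ v and Node ⇒ v and Item ⇒ v and v

v and v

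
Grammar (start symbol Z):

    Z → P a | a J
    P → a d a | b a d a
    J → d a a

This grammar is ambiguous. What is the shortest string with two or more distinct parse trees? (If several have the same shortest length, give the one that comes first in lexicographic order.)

a d a a

length 4: a d a a has 2 parse trees

Two derivations of a d a a:
  Z ⇒ P a ⇒ a d a a
  Z ⇒ a J ⇒ a d a a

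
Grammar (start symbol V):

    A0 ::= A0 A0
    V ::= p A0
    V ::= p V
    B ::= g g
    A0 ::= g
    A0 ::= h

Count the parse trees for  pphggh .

5

Parse trees for pphggh:
  [V p [V p [A0 [A0 h] [A0 [A0 g] [A0 [A0 g] [A0 h]]]]]]
  [V p [V p [A0 [A0 h] [A0 [A0 [A0 g] [A0 g]] [A0 h]]]]]
  [V p [V p [A0 [A0 [A0 h] [A0 g]] [A0 [A0 g] [A0 h]]]]]
  [V p [V p [A0 [A0 [A0 h] [A0 [A0 g] [A0 g]]] [A0 h]]]]
  [V p [V p [A0 [A0 [A0 [A0 h] [A0 g]] [A0 g]] [A0 h]]]]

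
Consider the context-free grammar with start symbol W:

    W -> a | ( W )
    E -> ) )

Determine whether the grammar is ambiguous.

Unambiguous

(E is unreachable from W, so its rules don't affect L(W).) Each string is a nest of matched brackets around a single atom. An opening bracket forces the recursive rule; an atom forces the base rule.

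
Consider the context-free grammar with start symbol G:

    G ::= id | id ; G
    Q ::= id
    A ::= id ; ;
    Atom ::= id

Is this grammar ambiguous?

Only G is reachable from G; ignoring the rest: The reachable grammar is A → atom sep A | atom. Each atom is followed by either the separator (recurse) or end-of-string (stop) — no choice point.

Unambiguous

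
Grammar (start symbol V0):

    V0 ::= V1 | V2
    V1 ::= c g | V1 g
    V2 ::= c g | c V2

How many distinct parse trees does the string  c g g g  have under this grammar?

Parse trees for c g g g:
  [V0 [V1 [V1 [V1 c g] g] g]]

1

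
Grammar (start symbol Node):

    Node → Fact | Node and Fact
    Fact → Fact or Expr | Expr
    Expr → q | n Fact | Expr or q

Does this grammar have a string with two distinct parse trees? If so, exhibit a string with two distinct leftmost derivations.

Witness: q or q

Derivation 1: Node ⇒ Fact ⇒ Fact or Expr ⇒ Expr or Expr ⇒ q or Expr ⇒ q or q
Derivation 2: Node ⇒ Fact ⇒ Expr ⇒ Expr or q ⇒ q or q

Two distinct leftmost derivations for the same string.

Ambiguous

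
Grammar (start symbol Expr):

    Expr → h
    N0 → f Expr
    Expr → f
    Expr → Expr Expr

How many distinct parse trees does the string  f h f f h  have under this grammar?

Parse trees for f h f f h (showing first 6 of 14):
  [Expr [Expr f] [Expr [Expr h] [Expr [Expr f] [Expr [Expr f] [Expr h]]]]]
  [Expr [Expr f] [Expr [Expr h] [Expr [Expr [Expr f] [Expr f]] [Expr h]]]]
  [Expr [Expr f] [Expr [Expr [Expr h] [Expr f]] [Expr [Expr f] [Expr h]]]]
  [Expr [Expr f] [Expr [Expr [Expr h] [Expr [Expr f] [Expr f]]] [Expr h]]]
  [Expr [Expr f] [Expr [Expr [Expr [Expr h] [Expr f]] [Expr f]] [Expr h]]]
  [Expr [Expr [Expr f] [Expr h]] [Expr [Expr f] [Expr [Expr f] [Expr h]]]]

14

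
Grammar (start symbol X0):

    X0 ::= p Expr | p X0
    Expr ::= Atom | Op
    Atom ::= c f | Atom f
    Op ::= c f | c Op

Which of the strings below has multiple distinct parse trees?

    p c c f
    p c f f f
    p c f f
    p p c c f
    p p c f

p p c f

p c c f: 1 tree
p c f f f: 1 tree
p c f f: 1 tree
p p c c f: 1 tree
p p c f: 2 trees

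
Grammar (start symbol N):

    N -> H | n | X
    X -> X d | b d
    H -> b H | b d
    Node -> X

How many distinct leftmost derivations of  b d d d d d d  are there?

Parse trees for b d d d d d d:
  [N [X [X [X [X [X [X b d] d] d] d] d] d]]

1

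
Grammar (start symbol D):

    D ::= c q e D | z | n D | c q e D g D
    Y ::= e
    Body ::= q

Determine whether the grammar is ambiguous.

Ambiguous

Witness: c q e c q e z g z

Derivation 1: D ⇒ c q e D ⇒ c q e c q e D g D ⇒ c q e c q e z g D ⇒ c q e c q e z g z
Derivation 2: D ⇒ c q e D g D ⇒ c q e c q e D g D ⇒ c q e c q e z g D ⇒ c q e c q e z g z

Two distinct leftmost derivations for the same string.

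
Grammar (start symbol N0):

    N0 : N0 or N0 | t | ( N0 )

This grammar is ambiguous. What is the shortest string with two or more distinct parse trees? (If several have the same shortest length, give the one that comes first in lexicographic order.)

length 1: no string has ≥2 trees
length 3: no string has ≥2 trees
length 5: t or t or t has 2 parse trees

Two derivations of t or t or t:
  N0 ⇒ N0 or N0 ⇒ N0 or N0 or N0 ⇒ t or N0 or N0 ⇒ t or t or N0 ⇒ t or t or t
  N0 ⇒ N0 or N0 ⇒ t or N0 ⇒ t or N0 or N0 ⇒ t or t or N0 ⇒ t or t or t

t or t or t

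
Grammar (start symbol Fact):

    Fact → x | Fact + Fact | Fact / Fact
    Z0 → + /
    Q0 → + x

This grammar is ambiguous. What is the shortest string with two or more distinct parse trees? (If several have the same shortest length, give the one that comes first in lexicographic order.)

length 1: no string has ≥2 trees
length 3: no string has ≥2 trees
length 5: x + x + x has 2 parse trees

Two derivations of x + x + x:
  Fact ⇒ Fact + Fact ⇒ x + Fact ⇒ x + Fact + Fact ⇒ x + x + Fact ⇒ x + x + x
  Fact ⇒ Fact + Fact ⇒ Fact + Fact + Fact ⇒ x + Fact + Fact ⇒ x + x + Fact ⇒ x + x + x

x + x + x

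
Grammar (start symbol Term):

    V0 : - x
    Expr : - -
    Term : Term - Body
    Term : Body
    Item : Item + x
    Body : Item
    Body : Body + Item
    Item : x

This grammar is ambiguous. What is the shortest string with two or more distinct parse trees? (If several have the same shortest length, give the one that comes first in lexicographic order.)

x + x

length 1: no string has ≥2 trees
length 3: x + x has 2 parse trees

Two derivations of x + x:
  Term ⇒ Body ⇒ Item ⇒ Item + x ⇒ x + x
  Term ⇒ Body ⇒ Body + Item ⇒ Item + Item ⇒ x + Item ⇒ x + x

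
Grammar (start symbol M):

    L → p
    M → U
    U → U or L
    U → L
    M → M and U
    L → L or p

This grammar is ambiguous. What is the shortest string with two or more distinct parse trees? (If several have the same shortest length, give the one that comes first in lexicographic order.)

p or p

length 1: no string has ≥2 trees
length 3: p or p has 2 parse trees

Two derivations of p or p:
  M ⇒ U ⇒ U or L ⇒ L or L ⇒ p or L ⇒ p or p
  M ⇒ U ⇒ L ⇒ L or p ⇒ p or p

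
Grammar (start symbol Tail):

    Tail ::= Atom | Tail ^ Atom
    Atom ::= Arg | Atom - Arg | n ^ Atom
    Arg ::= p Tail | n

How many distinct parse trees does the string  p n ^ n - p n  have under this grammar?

6

Parse trees for p n ^ n - p n:
  [Tail [Atom [Arg p [Tail [Atom [Atom n ^ [Atom [Arg n]]] - [Arg p [Tail [Atom [Arg n]]]]]]]]]
  [Tail [Atom [Arg p [Tail [Atom n ^ [Atom [Atom [Arg n]] - [Arg p [Tail [Atom [Arg n]]]]]]]]]]
  [Tail [Atom [Arg p [Tail [Tail [Atom [Arg n]]] ^ [Atom [Atom [Arg n]] - [Arg p [Tail [Atom [Arg n]]]]]]]]]
  [Tail [Atom [Atom [Arg p [Tail [Atom n ^ [Atom [Arg n]]]]]] - [Arg p [Tail [Atom [Arg n]]]]]]
  [Tail [Atom [Atom [Arg p [Tail [Tail [Atom [Arg n]]] ^ [Atom [Arg n]]]]] - [Arg p [Tail [Atom [Arg n]]]]]]
  [Tail [Tail [Atom [Arg p [Tail [Atom [Arg n]]]]]] ^ [Atom [Atom [Arg n]] - [Arg p [Tail [Atom [Arg n]]]]]]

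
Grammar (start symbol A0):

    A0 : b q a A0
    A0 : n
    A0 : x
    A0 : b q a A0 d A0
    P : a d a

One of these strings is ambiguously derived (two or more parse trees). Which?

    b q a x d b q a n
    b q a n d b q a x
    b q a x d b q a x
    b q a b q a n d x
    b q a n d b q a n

b q a b q a n d x

b q a x d b q a n: 1 tree
b q a n d b q a x: 1 tree
b q a x d b q a x: 1 tree
b q a b q a n d x: 2 trees
b q a n d b q a n: 1 tree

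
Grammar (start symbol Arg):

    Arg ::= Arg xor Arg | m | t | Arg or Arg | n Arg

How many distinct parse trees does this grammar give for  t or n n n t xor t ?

Parse trees for t or n n n t xor t:
  [Arg [Arg [Arg t] or [Arg n [Arg n [Arg n [Arg t]]]]] xor [Arg t]]
  [Arg [Arg t] or [Arg [Arg n [Arg n [Arg n [Arg t]]]] xor [Arg t]]]
  [Arg [Arg t] or [Arg n [Arg [Arg n [Arg n [Arg t]]] xor [Arg t]]]]
  [Arg [Arg t] or [Arg n [Arg n [Arg [Arg n [Arg t]] xor [Arg t]]]]]
  [Arg [Arg t] or [Arg n [Arg n [Arg n [Arg [Arg t] xor [Arg t]]]]]]

5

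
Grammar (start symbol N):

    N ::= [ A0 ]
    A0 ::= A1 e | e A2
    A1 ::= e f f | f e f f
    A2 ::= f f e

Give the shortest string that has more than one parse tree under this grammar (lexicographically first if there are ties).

[ e f f e ]

length 6: [ e f f e ] has 2 parse trees

Two derivations of [ e f f e ]:
  N ⇒ [ A0 ] ⇒ [ A1 e ] ⇒ [ e f f e ]
  N ⇒ [ A0 ] ⇒ [ e A2 ] ⇒ [ e f f e ]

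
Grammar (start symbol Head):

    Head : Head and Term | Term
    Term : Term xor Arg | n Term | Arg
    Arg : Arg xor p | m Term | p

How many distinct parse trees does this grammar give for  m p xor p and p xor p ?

Parse trees for m p xor p and p xor p:
  [Head [Head [Term [Term [Arg m [Term [Arg p]]]] xor [Arg p]]] and [Term [Term [Arg p]] xor [Arg p]]]
  [Head [Head [Term [Term [Arg m [Term [Arg p]]]] xor [Arg p]]] and [Term [Arg [Arg p] xor p]]]
  [Head [Head [Term [Arg [Arg m [Term [Arg p]]] xor p]]] and [Term [Term [Arg p]] xor [Arg p]]]
  [Head [Head [Term [Arg [Arg m [Term [Arg p]]] xor p]]] and [Term [Arg [Arg p] xor p]]]
  [Head [Head [Term [Arg m [Term [Term [Arg p]] xor [Arg p]]]]] and [Term [Term [Arg p]] xor [Arg p]]]
  [Head [Head [Term [Arg m [Term [Term [Arg p]] xor [Arg p]]]]] and [Term [Arg [Arg p] xor p]]]
  [Head [Head [Term [Arg m [Term [Arg [Arg p] xor p]]]]] and [Term [Term [Arg p]] xor [Arg p]]]
  [Head [Head [Term [Arg m [Term [Arg [Arg p] xor p]]]]] and [Term [Arg [Arg p] xor p]]]

8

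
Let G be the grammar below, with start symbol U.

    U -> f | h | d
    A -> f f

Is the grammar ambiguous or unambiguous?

Unambiguous

Only U is reachable from U; ignoring the rest: Restricted to the reachable nonterminals, every rule has the form A → t or A → t B, and no two rules for the same A share a first terminal. The grammar encodes a DFA — one run per string.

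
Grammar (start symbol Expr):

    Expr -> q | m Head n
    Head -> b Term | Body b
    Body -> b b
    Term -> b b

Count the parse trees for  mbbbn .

2

Parse trees for mbbbn:
  [Expr m [Head b [Term b b]] n]
  [Expr m [Head [Body b b] b] n]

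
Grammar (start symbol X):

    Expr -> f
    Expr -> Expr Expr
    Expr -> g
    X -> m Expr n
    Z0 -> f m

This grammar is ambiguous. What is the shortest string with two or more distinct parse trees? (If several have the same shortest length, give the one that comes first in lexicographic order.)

m f f f n

length 3: no string has ≥2 trees
length 4: no string has ≥2 trees
length 5: m f f f n has 2 parse trees

Two derivations of m f f f n:
  X ⇒ m Expr n ⇒ m Expr Expr n ⇒ m f Expr n ⇒ m f Expr Expr n ⇒ m f f Expr n ⇒ m f f f n
  X ⇒ m Expr n ⇒ m Expr Expr n ⇒ m Expr Expr Expr n ⇒ m f Expr Expr n ⇒ m f f Expr n ⇒ m f f f n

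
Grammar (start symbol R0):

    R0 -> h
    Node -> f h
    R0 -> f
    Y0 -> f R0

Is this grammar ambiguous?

Unambiguous

(Node, Y0 are unreachable from R0, so their rules don't affect L(R0).) Each reachable nonterminal has at most one production per leading terminal, and all productions are right-linear; the derivation is determined token-by-token.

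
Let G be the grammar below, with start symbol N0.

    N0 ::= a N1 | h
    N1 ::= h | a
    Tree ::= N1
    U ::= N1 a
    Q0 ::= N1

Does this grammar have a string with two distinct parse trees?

Unambiguous

Only N0, N1 are reachable from N0; ignoring the rest: The reachable rules are right-linear with at most one rule per (nonterminal, next-terminal) pair. Each input token forces the next rule, so parsing is deterministic.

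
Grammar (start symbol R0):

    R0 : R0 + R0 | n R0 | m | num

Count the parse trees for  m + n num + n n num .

Parse trees for m + n num + n n num:
  [R0 [R0 m] + [R0 [R0 n [R0 num]] + [R0 n [R0 n [R0 num]]]]]
  [R0 [R0 m] + [R0 n [R0 [R0 num] + [R0 n [R0 n [R0 num]]]]]]
  [R0 [R0 [R0 m] + [R0 n [R0 num]]] + [R0 n [R0 n [R0 num]]]]

3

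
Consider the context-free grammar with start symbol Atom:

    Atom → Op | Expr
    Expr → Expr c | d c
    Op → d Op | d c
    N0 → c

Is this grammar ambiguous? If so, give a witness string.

Witness: d c

Derivation 1: Atom ⇒ Op ⇒ d c
Derivation 2: Atom ⇒ Expr ⇒ d c

Two distinct leftmost derivations for the same string.

Ambiguous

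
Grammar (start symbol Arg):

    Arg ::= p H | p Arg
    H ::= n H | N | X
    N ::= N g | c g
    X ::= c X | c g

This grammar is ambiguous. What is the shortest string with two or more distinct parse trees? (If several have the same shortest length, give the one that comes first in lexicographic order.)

p c g

length 3: p c g has 2 parse trees

Two derivations of p c g:
  Arg ⇒ p H ⇒ p N ⇒ p c g
  Arg ⇒ p H ⇒ p X ⇒ p c g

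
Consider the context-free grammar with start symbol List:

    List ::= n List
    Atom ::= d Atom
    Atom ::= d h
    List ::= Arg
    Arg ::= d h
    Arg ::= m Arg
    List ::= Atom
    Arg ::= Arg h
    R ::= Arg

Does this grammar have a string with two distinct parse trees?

Ambiguous

Witness: d h

Derivation 1: List ⇒ Arg ⇒ d h
Derivation 2: List ⇒ Atom ⇒ d h

Two distinct leftmost derivations for the same string.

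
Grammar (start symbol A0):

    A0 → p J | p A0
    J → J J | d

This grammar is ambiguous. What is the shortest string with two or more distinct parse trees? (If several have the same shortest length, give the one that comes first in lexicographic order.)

length 2: no string has ≥2 trees
length 3: no string has ≥2 trees
length 4: p d d d has 2 parse trees

Two derivations of p d d d:
  A0 ⇒ p J ⇒ p J J ⇒ p J J J ⇒ p d J J ⇒ p d d J ⇒ p d d d
  A0 ⇒ p J ⇒ p J J ⇒ p d J ⇒ p d J J ⇒ p d d J ⇒ p d d d

p d d d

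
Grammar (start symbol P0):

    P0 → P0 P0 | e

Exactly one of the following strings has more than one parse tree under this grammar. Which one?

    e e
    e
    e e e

e e: 1 tree
e: 1 tree
e e e: 2 trees

e e e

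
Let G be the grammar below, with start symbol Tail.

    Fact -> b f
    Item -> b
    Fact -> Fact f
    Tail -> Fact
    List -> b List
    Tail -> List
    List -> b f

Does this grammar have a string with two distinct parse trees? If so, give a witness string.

Ambiguous

Witness: b f

Derivation 1: Tail ⇒ Fact ⇒ b f
Derivation 2: Tail ⇒ List ⇒ b f

Two distinct leftmost derivations for the same string.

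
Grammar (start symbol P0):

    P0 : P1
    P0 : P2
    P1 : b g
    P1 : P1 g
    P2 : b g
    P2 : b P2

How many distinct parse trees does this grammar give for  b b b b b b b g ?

1

Parse trees for b b b b b b b g:
  [P0 [P2 b [P2 b [P2 b [P2 b [P2 b [P2 b [P2 b g]]]]]]]]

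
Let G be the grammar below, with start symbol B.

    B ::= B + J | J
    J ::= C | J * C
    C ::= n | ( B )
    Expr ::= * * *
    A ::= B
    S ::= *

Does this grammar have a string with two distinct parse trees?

Unambiguous

Only B, J, C are reachable from B; ignoring the rest: The grammar is stratified — B handles '+' (left-recursive), J handles '*', C atoms. Each operator has a fixed associativity and precedence level, so every string has one parse.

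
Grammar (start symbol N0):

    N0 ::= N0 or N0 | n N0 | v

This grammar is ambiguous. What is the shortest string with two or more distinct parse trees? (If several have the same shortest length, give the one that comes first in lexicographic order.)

n v or v

length 1: no string has ≥2 trees
length 2: no string has ≥2 trees
length 3: no string has ≥2 trees
length 4: n v or v has 2 parse trees

Two derivations of n v or v:
  N0 ⇒ N0 or N0 ⇒ n N0 or N0 ⇒ n v or N0 ⇒ n v or v
  N0 ⇒ n N0 ⇒ n N0 or N0 ⇒ n v or N0 ⇒ n v or v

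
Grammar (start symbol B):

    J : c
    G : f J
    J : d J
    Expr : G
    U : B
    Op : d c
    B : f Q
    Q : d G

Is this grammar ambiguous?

Unambiguous

(U, Op, Expr are unreachable from B, so their rules don't affect L(B).) The reachable rules are right-linear with at most one rule per (nonterminal, next-terminal) pair. Each input token forces the next rule, so parsing is deterministic.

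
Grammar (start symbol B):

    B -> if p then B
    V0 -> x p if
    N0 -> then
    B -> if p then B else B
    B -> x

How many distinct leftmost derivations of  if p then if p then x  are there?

Parse trees for if p then if p then x:
  [B if p then [B if p then [B x]]]

1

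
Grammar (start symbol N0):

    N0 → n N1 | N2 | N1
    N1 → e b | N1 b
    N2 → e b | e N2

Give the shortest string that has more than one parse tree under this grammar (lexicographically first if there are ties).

e b

length 2: e b has 2 parse trees

Two derivations of e b:
  N0 ⇒ N2 ⇒ e b
  N0 ⇒ N1 ⇒ e b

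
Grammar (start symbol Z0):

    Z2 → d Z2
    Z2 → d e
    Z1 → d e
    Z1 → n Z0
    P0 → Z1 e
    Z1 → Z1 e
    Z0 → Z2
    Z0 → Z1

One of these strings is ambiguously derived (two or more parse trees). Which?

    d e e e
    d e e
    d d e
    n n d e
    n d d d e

d e e e: 1 tree
d e e: 1 tree
d d e: 1 tree
n n d e: 2 trees
n d d d e: 1 tree

n n d e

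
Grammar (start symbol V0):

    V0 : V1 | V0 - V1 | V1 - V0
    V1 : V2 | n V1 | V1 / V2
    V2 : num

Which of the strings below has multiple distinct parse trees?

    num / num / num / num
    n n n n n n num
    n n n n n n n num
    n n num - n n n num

num / num / num / num: 1 tree
n n n n n n num: 1 tree
n n n n n n n num: 1 tree
n n num - n n n num: 2 trees

n n num - n n n num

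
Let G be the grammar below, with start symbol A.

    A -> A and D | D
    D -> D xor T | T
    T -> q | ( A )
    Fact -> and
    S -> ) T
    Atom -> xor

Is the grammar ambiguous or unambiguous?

Only A, D, T are reachable from A; ignoring the rest: The grammar is stratified — A handles 'and' (left-recursive), D handles 'xor', T atoms. Each operator has a fixed associativity and precedence level, so every string has one parse.

Unambiguous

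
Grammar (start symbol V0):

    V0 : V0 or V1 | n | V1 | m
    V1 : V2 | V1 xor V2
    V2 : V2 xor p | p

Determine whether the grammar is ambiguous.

Ambiguous

Witness: p xor p

Derivation 1: V0 ⇒ V1 ⇒ V2 ⇒ V2 xor p ⇒ p xor p
Derivation 2: V0 ⇒ V1 ⇒ V1 xor V2 ⇒ V2 xor V2 ⇒ p xor V2 ⇒ p xor p

Two distinct leftmost derivations for the same string.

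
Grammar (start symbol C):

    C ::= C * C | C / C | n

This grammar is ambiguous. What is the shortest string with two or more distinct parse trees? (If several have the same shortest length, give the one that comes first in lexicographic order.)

length 1: no string has ≥2 trees
length 3: no string has ≥2 trees
length 5: n * n * n has 2 parse trees

Two derivations of n * n * n:
  C ⇒ C * C ⇒ C * C * C ⇒ n * C * C ⇒ n * n * C ⇒ n * n * n
  C ⇒ C * C ⇒ n * C ⇒ n * C * C ⇒ n * n * C ⇒ n * n * n

n * n * n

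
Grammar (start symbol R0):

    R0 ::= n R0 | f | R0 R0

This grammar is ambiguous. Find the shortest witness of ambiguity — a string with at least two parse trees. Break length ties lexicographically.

f f f

length 1: no string has ≥2 trees
length 2: no string has ≥2 trees
length 3: f f f has 2 parse trees

Two derivations of f f f:
  R0 ⇒ R0 R0 ⇒ f R0 ⇒ f R0 R0 ⇒ f f R0 ⇒ f f f
  R0 ⇒ R0 R0 ⇒ R0 R0 R0 ⇒ f R0 R0 ⇒ f f R0 ⇒ f f f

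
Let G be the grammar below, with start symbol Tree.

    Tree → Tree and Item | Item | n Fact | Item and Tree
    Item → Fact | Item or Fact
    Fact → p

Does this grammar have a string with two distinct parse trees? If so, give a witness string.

Witness: p and p

Derivation 1: Tree ⇒ Tree and Item ⇒ Item and Item ⇒ Fact and Item ⇒ p and Item ⇒ p and Fact ⇒ p and p
Derivation 2: Tree ⇒ Item and Tree ⇒ Fact and Tree ⇒ p and Tree ⇒ p and Item ⇒ p and Fact ⇒ p and p

Two distinct leftmost derivations for the same string.

Ambiguous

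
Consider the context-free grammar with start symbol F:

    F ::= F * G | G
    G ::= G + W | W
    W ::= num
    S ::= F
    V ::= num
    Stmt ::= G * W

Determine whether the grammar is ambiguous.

Only F, G, W are reachable from F; ignoring the rest: F → F * G | G  ;  G → G + W | W  — a left-associative chain with W at the bottom. Each string factors uniquely by precedence.

Unambiguous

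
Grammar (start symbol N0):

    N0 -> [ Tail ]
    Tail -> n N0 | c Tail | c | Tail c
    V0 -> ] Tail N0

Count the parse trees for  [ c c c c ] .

Parse trees for [ c c c c ]:
  [N0 [ [Tail c [Tail c [Tail c [Tail c]]]] ]]
  [N0 [ [Tail c [Tail c [Tail [Tail c] c]]] ]]
  [N0 [ [Tail c [Tail [Tail c [Tail c]] c]] ]]
  [N0 [ [Tail c [Tail [Tail [Tail c] c] c]] ]]
  [N0 [ [Tail [Tail c [Tail c [Tail c]]] c] ]]
  [N0 [ [Tail [Tail c [Tail [Tail c] c]] c] ]]
  [N0 [ [Tail [Tail [Tail c [Tail c]] c] c] ]]
  [N0 [ [Tail [Tail [Tail [Tail c] c] c] c] ]]

8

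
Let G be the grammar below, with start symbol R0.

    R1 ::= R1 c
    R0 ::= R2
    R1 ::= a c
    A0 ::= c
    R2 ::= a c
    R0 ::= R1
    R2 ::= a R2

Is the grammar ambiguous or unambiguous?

Ambiguous

Witness: a c

Derivation 1: R0 ⇒ R2 ⇒ a c
Derivation 2: R0 ⇒ R1 ⇒ a c

Two distinct leftmost derivations for the same string.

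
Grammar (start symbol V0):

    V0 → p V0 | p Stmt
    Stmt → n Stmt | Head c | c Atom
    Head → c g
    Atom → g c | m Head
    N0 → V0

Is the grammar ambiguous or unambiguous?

Witness: p c g c

Derivation 1: V0 ⇒ p Stmt ⇒ p Head c ⇒ p c g c
Derivation 2: V0 ⇒ p Stmt ⇒ p c Atom ⇒ p c g c

Two distinct leftmost derivations for the same string.

Ambiguous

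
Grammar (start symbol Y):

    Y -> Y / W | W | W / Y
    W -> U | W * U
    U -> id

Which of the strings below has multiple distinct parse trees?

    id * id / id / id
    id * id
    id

id * id / id / id

id * id / id / id: 4 trees
id * id: 1 tree
id: 1 tree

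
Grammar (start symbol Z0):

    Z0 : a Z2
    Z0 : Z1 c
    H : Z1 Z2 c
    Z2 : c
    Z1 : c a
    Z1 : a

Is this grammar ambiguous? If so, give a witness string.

Witness: a c

Derivation 1: Z0 ⇒ a Z2 ⇒ a c
Derivation 2: Z0 ⇒ Z1 c ⇒ a c

Two distinct leftmost derivations for the same string.

Ambiguous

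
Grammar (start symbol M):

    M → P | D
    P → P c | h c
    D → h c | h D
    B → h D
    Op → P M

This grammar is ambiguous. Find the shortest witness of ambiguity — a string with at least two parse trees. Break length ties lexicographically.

h c

length 2: h c has 2 parse trees

Two derivations of h c:
  M ⇒ P ⇒ h c
  M ⇒ D ⇒ h c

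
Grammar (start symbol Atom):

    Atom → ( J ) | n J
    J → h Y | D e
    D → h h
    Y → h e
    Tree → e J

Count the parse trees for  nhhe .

Parse trees for nhhe:
  [Atom n [J h [Y h e]]]
  [Atom n [J [D h h] e]]

2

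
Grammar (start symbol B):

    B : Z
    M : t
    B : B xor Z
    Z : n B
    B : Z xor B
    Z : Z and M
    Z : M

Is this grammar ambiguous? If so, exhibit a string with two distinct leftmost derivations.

Witness: t xor t

Derivation 1: B ⇒ B xor Z ⇒ Z xor Z ⇒ M xor Z ⇒ t xor Z ⇒ t xor M ⇒ t xor t
Derivation 2: B ⇒ Z xor B ⇒ M xor B ⇒ t xor B ⇒ t xor Z ⇒ t xor M ⇒ t xor t

Two distinct leftmost derivations for the same string.

Ambiguous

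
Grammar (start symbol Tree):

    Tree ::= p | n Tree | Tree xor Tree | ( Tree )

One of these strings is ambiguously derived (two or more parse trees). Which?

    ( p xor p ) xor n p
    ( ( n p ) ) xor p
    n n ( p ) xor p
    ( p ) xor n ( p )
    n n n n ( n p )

( p xor p ) xor n p: 1 tree
( ( n p ) ) xor p: 1 tree
n n ( p ) xor p: 3 trees
( p ) xor n ( p ): 1 tree
n n n n ( n p ): 1 tree

n n ( p ) xor p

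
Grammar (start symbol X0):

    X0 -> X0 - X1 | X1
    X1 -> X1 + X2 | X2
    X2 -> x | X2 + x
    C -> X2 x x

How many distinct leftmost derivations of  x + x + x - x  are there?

Parse trees for x + x + x - x:
  [X0 [X0 [X1 [X1 [X2 x]] + [X2 [X2 x] + x]]] - [X1 [X2 x]]]
  [X0 [X0 [X1 [X1 [X1 [X2 x]] + [X2 x]] + [X2 x]]] - [X1 [X2 x]]]
  [X0 [X0 [X1 [X1 [X2 [X2 x] + x]] + [X2 x]]] - [X1 [X2 x]]]
  [X0 [X0 [X1 [X2 [X2 [X2 x] + x] + x]]] - [X1 [X2 x]]]

4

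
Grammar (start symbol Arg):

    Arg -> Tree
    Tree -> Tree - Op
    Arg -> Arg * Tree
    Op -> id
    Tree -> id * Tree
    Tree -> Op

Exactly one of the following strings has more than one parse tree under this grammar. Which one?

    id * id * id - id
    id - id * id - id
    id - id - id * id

id * id * id - id: 7 trees
id - id * id - id: 1 tree
id - id - id * id: 1 tree

id * id * id - id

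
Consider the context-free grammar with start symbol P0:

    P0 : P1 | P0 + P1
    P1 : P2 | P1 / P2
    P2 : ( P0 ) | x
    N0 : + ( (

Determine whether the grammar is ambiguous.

Unambiguous

(N0 is unreachable from P0, so its rules don't affect L(P0).) The grammar is stratified — P0 handles '+' (left-recursive), P1 handles '/', P2 atoms. Each operator has a fixed associativity and precedence level, so every string has one parse.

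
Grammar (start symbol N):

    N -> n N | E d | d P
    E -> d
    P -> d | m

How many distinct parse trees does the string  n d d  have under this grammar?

Parse trees for n d d:
  [N n [N [E d] d]]
  [N n [N d [P d]]]

2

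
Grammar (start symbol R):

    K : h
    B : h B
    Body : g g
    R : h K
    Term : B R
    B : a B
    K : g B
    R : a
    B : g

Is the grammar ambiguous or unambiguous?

(Term, Body are unreachable from R, so their rules don't affect L(R).) Each reachable nonterminal has at most one production per leading terminal, and all productions are right-linear; the derivation is determined token-by-token.

Unambiguous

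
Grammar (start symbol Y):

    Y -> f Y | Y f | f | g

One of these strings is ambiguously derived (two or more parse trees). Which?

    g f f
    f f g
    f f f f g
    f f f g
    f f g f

g f f: 1 tree
f f g: 1 tree
f f f f g: 1 tree
f f f g: 1 tree
f f g f: 3 trees

f f g f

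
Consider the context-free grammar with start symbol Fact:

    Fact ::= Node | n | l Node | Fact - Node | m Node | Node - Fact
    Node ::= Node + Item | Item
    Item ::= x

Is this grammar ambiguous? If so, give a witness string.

Witness: x - x

Derivation 1: Fact ⇒ Fact - Node ⇒ Node - Node ⇒ Item - Node ⇒ x - Node ⇒ x - Item ⇒ x - x
Derivation 2: Fact ⇒ Node - Fact ⇒ Item - Fact ⇒ x - Fact ⇒ x - Node ⇒ x - Item ⇒ x - x

Two distinct leftmost derivations for the same string.

Ambiguous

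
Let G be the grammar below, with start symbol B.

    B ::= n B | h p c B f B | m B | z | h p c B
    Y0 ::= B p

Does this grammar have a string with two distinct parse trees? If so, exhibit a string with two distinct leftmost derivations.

Ambiguous

Witness: h p c h p c z f z

Derivation 1: B ⇒ h p c B f B ⇒ h p c h p c B f B ⇒ h p c h p c z f B ⇒ h p c h p c z f z
Derivation 2: B ⇒ h p c B ⇒ h p c h p c B f B ⇒ h p c h p c z f B ⇒ h p c h p c z f z

Two distinct leftmost derivations for the same string.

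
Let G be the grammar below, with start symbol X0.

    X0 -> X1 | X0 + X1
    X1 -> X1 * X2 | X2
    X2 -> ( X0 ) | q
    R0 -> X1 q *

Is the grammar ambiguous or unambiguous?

(R0 is unreachable from X0, so its rules don't affect L(X0).) This is a standard precedence ladder (X0 over X1 over X2), with each level left-recursive on its own operator ('+' at X0, '*' at X1). That structure is LR(1), hence unambiguous.

Unambiguous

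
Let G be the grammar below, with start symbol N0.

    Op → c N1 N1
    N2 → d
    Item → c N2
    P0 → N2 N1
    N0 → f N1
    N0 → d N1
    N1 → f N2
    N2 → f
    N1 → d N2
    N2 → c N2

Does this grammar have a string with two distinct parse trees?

Unambiguous

(Op, Item, P0 are unreachable from N0, so their rules don't affect L(N0).) The reachable rules are right-linear with at most one rule per (nonterminal, next-terminal) pair. Each input token forces the next rule, so parsing is deterministic.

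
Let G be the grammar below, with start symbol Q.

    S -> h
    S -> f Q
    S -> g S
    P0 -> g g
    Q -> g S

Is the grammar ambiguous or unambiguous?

Unambiguous

Only Q, S are reachable from Q; ignoring the rest: Each reachable nonterminal has at most one production per leading terminal, and all productions are right-linear; the derivation is determined token-by-token.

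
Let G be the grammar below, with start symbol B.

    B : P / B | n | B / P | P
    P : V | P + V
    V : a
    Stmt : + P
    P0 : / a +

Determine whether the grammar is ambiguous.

Witness: a / a

Derivation 1: B ⇒ P / B ⇒ V / B ⇒ a / B ⇒ a / P ⇒ a / V ⇒ a / a
Derivation 2: B ⇒ B / P ⇒ P / P ⇒ V / P ⇒ a / P ⇒ a / V ⇒ a / a

Two distinct leftmost derivations for the same string.

Ambiguous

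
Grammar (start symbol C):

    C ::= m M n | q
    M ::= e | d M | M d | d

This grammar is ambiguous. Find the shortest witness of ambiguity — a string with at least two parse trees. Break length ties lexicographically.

m d d n

length 1: no string has ≥2 trees
length 3: no string has ≥2 trees
length 4: m d d n has 2 parse trees

Two derivations of m d d n:
  C ⇒ m M n ⇒ m d M n ⇒ m d d n
  C ⇒ m M n ⇒ m M d n ⇒ m d d n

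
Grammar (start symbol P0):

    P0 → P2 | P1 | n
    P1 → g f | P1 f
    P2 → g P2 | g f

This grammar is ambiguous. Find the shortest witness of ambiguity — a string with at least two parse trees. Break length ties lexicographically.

g f

length 1: no string has ≥2 trees
length 2: g f has 2 parse trees

Two derivations of g f:
  P0 ⇒ P2 ⇒ g f
  P0 ⇒ P1 ⇒ g f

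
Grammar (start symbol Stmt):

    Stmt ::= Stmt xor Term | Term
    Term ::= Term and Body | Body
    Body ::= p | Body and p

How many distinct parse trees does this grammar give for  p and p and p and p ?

Parse trees for p and p and p and p:
  [Stmt [Term [Term [Body p]] and [Body [Body [Body p] and p] and p]]]
  [Stmt [Term [Term [Term [Body p]] and [Body p]] and [Body [Body p] and p]]]
  [Stmt [Term [Term [Body [Body p] and p]] and [Body [Body p] and p]]]
  [Stmt [Term [Term [Term [Body p]] and [Body [Body p] and p]] and [Body p]]]
  [Stmt [Term [Term [Term [Term [Body p]] and [Body p]] and [Body p]] and [Body p]]]
  [Stmt [Term [Term [Term [Body [Body p] and p]] and [Body p]] and [Body p]]]
  [Stmt [Term [Term [Body [Body [Body p] and p] and p]] and [Body p]]]
  [Stmt [Term [Body [Body [Body [Body p] and p] and p] and p]]]

8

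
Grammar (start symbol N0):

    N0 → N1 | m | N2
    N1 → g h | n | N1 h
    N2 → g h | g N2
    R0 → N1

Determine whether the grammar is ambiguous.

Witness: g h

Derivation 1: N0 ⇒ N1 ⇒ g h
Derivation 2: N0 ⇒ N2 ⇒ g h

Two distinct leftmost derivations for the same string.

Ambiguous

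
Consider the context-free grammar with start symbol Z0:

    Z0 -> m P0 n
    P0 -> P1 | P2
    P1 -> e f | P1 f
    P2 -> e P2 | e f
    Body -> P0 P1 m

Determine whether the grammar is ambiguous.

Witness: m e f n

Derivation 1: Z0 ⇒ m P0 n ⇒ m P1 n ⇒ m e f n
Derivation 2: Z0 ⇒ m P0 n ⇒ m P2 n ⇒ m e f n

Two distinct leftmost derivations for the same string.

Ambiguous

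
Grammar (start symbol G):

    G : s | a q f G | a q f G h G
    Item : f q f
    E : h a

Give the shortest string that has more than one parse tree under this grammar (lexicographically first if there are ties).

a q f a q f s h s

length 1: no string has ≥2 trees
length 4: no string has ≥2 trees
length 6: no string has ≥2 trees
length 7: no string has ≥2 trees
length 9: a q f a q f s h s has 2 parse trees

Two derivations of a q f a q f s h s:
  G ⇒ a q f G ⇒ a q f a q f G h G ⇒ a q f a q f s h G ⇒ a q f a q f s h s
  G ⇒ a q f G h G ⇒ a q f a q f G h G ⇒ a q f a q f s h G ⇒ a q f a q f s h s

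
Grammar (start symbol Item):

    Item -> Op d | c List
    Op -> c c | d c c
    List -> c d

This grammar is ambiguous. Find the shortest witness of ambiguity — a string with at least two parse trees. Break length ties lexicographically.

length 3: c c d has 2 parse trees

Two derivations of c c d:
  Item ⇒ Op d ⇒ c c d
  Item ⇒ c List ⇒ c c d

c c d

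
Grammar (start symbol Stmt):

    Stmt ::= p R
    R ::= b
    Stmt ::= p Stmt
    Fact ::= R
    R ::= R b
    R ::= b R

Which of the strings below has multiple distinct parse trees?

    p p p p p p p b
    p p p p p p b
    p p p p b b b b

p p p p b b b b

p p p p p p p b: 1 tree
p p p p p p b: 1 tree
p p p p b b b b: 8 trees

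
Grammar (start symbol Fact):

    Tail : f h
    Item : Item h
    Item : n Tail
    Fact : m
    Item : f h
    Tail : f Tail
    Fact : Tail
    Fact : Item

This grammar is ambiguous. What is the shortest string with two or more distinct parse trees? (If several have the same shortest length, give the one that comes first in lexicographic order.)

f h

length 1: no string has ≥2 trees
length 2: f h has 2 parse trees

Two derivations of f h:
  Fact ⇒ Tail ⇒ f h
  Fact ⇒ Item ⇒ f h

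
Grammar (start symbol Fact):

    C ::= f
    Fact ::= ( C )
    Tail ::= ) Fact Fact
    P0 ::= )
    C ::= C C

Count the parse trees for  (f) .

Parse trees for (f):
  [Fact ( [C f] )]

1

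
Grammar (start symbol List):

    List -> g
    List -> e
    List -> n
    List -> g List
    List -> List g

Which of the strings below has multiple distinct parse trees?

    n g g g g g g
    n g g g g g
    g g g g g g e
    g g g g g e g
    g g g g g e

n g g g g g g: 1 tree
n g g g g g: 1 tree
g g g g g g e: 1 tree
g g g g g e g: 6 trees
g g g g g e: 1 tree

g g g g g e g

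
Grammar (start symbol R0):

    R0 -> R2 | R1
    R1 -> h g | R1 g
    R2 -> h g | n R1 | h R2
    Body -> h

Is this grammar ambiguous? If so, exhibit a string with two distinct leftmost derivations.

Witness: h g

Derivation 1: R0 ⇒ R2 ⇒ h g
Derivation 2: R0 ⇒ R1 ⇒ h g

Two distinct leftmost derivations for the same string.

Ambiguous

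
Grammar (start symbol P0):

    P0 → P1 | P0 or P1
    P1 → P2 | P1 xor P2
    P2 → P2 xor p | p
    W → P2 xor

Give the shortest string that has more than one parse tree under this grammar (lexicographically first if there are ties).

length 1: no string has ≥2 trees
length 3: p xor p has 2 parse trees

Two derivations of p xor p:
  P0 ⇒ P1 ⇒ P2 ⇒ P2 xor p ⇒ p xor p
  P0 ⇒ P1 ⇒ P1 xor P2 ⇒ P2 xor P2 ⇒ p xor P2 ⇒ p xor p

p xor p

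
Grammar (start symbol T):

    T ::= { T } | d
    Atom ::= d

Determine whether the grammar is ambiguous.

(Atom is unreachable from T, so its rules don't affect L(T).) Each string is a nest of matched brackets around a single atom. An opening bracket forces the recursive rule; an atom forces the base rule.

Unambiguous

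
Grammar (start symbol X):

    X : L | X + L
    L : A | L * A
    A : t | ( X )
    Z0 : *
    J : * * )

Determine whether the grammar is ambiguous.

Unambiguous

(Z0, J are unreachable from X, so their rules don't affect L(X).) This is a standard precedence ladder (X over L over A), with each level left-recursive on its own operator ('+' at X, '*' at L). That structure is LR(1), hence unambiguous.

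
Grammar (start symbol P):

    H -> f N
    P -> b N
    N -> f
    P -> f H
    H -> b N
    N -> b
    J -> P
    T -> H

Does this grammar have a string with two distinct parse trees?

Unambiguous

Only P, H, N are reachable from P; ignoring the rest: The reachable rules are right-linear with at most one rule per (nonterminal, next-terminal) pair. Each input token forces the next rule, so parsing is deterministic.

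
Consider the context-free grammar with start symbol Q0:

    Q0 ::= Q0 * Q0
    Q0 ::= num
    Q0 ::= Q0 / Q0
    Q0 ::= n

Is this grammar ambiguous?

Ambiguous

Witness: n * n * n

Derivation 1: Q0 ⇒ Q0 * Q0 ⇒ Q0 * Q0 * Q0 ⇒ n * Q0 * Q0 ⇒ n * n * Q0 ⇒ n * n * n
Derivation 2: Q0 ⇒ Q0 * Q0 ⇒ n * Q0 ⇒ n * Q0 * Q0 ⇒ n * n * Q0 ⇒ n * n * n

Two distinct leftmost derivations for the same string.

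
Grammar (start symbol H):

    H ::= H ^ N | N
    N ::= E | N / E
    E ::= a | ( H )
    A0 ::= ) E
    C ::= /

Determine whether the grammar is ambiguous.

Unambiguous

(A0, C are unreachable from H, so their rules don't affect L(H).) H → H ^ N | N  ;  N → N / E | E  — a left-associative chain with E at the bottom. Each string factors uniquely by precedence.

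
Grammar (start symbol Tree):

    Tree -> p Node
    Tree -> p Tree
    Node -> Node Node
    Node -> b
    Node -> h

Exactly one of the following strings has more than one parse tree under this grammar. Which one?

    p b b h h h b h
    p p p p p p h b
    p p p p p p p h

p b b h h h b h: 132 trees
p p p p p p h b: 1 tree
p p p p p p p h: 1 tree

p b b h h h b h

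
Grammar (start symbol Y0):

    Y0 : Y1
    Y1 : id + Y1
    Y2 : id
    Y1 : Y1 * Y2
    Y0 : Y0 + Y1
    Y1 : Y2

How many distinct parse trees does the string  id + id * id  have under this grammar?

3

Parse trees for id + id * id:
  [Y0 [Y1 id + [Y1 [Y1 [Y2 id]] * [Y2 id]]]]
  [Y0 [Y1 [Y1 id + [Y1 [Y2 id]]] * [Y2 id]]]
  [Y0 [Y0 [Y1 [Y2 id]]] + [Y1 [Y1 [Y2 id]] * [Y2 id]]]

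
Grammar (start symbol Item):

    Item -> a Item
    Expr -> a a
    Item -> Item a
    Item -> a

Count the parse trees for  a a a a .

Parse trees for a a a a:
  [Item a [Item a [Item a [Item a]]]]
  [Item a [Item a [Item [Item a] a]]]
  [Item a [Item [Item a [Item a]] a]]
  [Item a [Item [Item [Item a] a] a]]
  [Item [Item a [Item a [Item a]]] a]
  [Item [Item a [Item [Item a] a]] a]
  [Item [Item [Item a [Item a]] a] a]
  [Item [Item [Item [Item a] a] a] a]

8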